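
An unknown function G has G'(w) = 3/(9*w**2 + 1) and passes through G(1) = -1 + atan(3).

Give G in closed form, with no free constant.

G(w) = atan(3*w) - 1

Check a candidate G(w) by differentiating: d/dw[G] must match the given G'(w).
A general antiderivative is atan(3*w) + C.
The condition gives C = -1 + atan(3) - (atan(3)) = -1.
So G(w) = atan(3*w) - 1.
Check: d/dw[atan(3*w) - 1] = 3/(9*w**2 + 1) = G'(w).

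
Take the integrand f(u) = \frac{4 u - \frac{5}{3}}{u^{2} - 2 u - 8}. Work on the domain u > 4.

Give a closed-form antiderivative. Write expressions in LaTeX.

An antiderivative is F(u) = \frac{43 \log{\left(u - 4 \right)} + 29 \log{\left(u + 2 \right)}}{18}.

The denominator factors as 3 \left(u - 4\right) \left(u + 2\right); partial fractions split f into directly integrable pieces: \frac{29}{18 \left(u + 2\right)} + \frac{43}{18 \left(u - 4\right)}.
Check: d/du[\frac{43 \log{\left(u - 4 \right)} + 29 \log{\left(u + 2 \right)}}{18}] = \frac{12 u - 5}{3 u^{2} - 6 u - 24}, which equals f(u).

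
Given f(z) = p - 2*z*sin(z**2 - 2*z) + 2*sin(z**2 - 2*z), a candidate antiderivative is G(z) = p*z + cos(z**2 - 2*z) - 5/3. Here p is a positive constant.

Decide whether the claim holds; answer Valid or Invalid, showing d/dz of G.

d/dz[G] = p - 2*z*sin(z**2 - 2*z) + 2*sin(z**2 - 2*z)
This equals f(z) exactly, so the claim holds.

Valid - the claim checks out under differentiation.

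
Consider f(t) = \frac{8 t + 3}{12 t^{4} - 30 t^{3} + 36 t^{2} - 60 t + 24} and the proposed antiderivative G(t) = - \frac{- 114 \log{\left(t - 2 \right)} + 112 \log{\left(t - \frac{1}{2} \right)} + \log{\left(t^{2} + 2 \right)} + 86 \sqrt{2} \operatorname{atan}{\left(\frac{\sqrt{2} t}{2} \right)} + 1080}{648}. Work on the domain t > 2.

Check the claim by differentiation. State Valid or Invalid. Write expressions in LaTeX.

d/dt[G] = \frac{8 t + 3}{12 t^{4} - 30 t^{3} + 36 t^{2} - 60 t + 24}
This equals f(t) exactly, so the claim holds.

Valid - differentiating G returns exactly f.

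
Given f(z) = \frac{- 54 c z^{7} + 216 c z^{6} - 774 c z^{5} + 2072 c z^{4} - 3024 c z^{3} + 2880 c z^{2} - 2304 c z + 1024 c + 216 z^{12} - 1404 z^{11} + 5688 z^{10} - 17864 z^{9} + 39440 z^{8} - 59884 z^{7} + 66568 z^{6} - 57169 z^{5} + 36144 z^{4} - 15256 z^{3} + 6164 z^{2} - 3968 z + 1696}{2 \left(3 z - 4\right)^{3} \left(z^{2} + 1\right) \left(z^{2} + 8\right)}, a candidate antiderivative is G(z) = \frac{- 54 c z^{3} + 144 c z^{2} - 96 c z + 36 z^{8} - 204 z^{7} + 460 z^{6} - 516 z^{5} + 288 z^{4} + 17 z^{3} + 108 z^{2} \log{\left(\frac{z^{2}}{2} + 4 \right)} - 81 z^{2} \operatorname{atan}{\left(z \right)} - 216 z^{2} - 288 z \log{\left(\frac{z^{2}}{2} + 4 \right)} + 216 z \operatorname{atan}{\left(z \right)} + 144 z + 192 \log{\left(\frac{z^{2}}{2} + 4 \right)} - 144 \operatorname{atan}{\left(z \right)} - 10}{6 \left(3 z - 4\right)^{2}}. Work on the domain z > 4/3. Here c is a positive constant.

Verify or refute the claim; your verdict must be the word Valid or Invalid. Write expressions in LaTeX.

Invalid: d/dz[G] - f = \frac{3}{2}, which is not 0.

d/dz[G] = \frac{- 54 c z^{7} + 216 c z^{6} - 774 c z^{5} + 2072 c z^{4} - 3024 c z^{3} + 2880 c z^{2} - 2304 c z + 1024 c + 216 z^{12} - 1404 z^{11} + 5688 z^{10} - 17864 z^{9} + 39440 z^{8} - 59803 z^{7} + 66244 z^{6} - 56008 z^{5} + 33036 z^{4} - 10720 z^{3} + 1844 z^{2} - 512 z + 160}{54 z^{7} - 216 z^{6} + 774 z^{5} - 2072 z^{4} + 3024 z^{3} - 2880 z^{2} + 2304 z - 1024}
d/dz[G] - f(z) = \frac{3}{2} != 0.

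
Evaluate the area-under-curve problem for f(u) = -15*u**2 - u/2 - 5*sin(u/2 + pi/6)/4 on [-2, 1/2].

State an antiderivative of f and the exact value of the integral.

The integrand splits into summands that can be handled one at a time.
F(u) = -5*u**3 - u**2/4 + 5*cos(u/2 + pi/6)/2 is an antiderivative of f.
Check: d/du[-5*u**3 - u**2/4 + 5*cos(u/2 + pi/6)/2] = -15*u**2 - u/2 - 5*sin(u/2 + pi/6)/4 = f(u).
F(1/2) = -11/16 + 5*cos(1/4 + pi/6)/2; F(-2) = 5*sin(1 + pi/3)/2 + 39.
Integral = F(1/2) - F(-2) = -635/16 - 5*sin(1 + pi/3)/2 + 5*cos(1/4 + pi/6)/2.

Antiderivative: F(u) = -5*u**3 - u**2/4 + 5*cos(u/2 + pi/6)/2; value = -635/16 - 5*sin(1 + pi/3)/2 + 5*cos(1/4 + pi/6)/2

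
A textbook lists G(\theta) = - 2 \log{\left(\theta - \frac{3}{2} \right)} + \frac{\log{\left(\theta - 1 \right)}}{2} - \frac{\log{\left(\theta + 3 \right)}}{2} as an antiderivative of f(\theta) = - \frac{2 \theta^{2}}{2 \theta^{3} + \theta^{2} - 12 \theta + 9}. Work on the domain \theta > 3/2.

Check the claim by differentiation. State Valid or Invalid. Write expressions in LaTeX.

Invalid: d/d\theta[G] - f = - \frac{2}{2 \theta - 3}, which is not 0.

d/d\theta[G] = \frac{- 4 \theta^{2} - 4 \theta + 6}{2 \theta^{3} + \theta^{2} - 12 \theta + 9}
d/d\theta[G] - f(\theta) = - \frac{2}{2 \theta - 3} != 0.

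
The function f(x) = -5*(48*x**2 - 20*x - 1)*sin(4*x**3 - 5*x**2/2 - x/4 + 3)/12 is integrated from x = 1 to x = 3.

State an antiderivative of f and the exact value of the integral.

Antiderivative: F(x) = 5*cos(4*x**3 - 5*x**2/2 - x/4 + 3)/3; value = -5*cos(17/4)/3 + 5*cos(351/4)/3

f matches the chain-rule pattern g'(h)*h' with inner function h(x) = 4*x**3 - 5*x**2/2 - x/4 + 3; substituting u = h(x) collapses the integral.
F(x) = 5*cos(4*x**3 - 5*x**2/2 - x/4 + 3)/3 is an antiderivative of f.
Check: d/dx[5*cos(4*x**3 - 5*x**2/2 - x/4 + 3)/3] = -20*x**2*sin(4*x**3 - 5*x**2/2 - x/4 + 3) + 25*x*sin(4*x**3 - 5*x**2/2 - x/4 + 3)/3 + 5*sin(4*x**3 - 5*x**2/2 - x/4 + 3)/12, which equals f(x).
F(3) = 5*cos(351/4)/3; F(1) = 5*cos(17/4)/3.
Integral = F(3) - F(1) = -5*cos(17/4)/3 + 5*cos(351/4)/3.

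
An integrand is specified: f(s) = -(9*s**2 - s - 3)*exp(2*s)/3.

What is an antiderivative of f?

An antiderivative is F(s) = -(9*s**2 - 10*s + 2)*exp(2*s)/6.

Recognize the product-rule pattern: f = u'v + uv' with u = -3*s**2/2 + 5*s/3 - 1/3, v = exp(2*s), so integration by parts undoes it.
Check: d/ds[-(9*s**2 - 10*s + 2)*exp(2*s)/6] = -3*s**2*exp(2*s) + s*exp(2*s)/3 + exp(2*s), which equals f(s).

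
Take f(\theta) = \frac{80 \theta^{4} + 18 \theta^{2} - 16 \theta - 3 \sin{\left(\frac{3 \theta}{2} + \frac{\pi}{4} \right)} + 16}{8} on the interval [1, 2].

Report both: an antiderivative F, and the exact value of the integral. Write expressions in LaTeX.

Whatever form F(\theta) takes, F'(\theta) = f(\theta) is non-negotiable.
F(\theta) = \frac{8 \theta^{5} + 3 \theta^{3} - 4 \theta^{2} + 8 \theta + \cos{\left(\frac{3 \theta}{2} + \frac{\pi}{4} \right)}}{4} is an antiderivative of f.
Check: d/d\theta[\frac{8 \theta^{5} + 3 \theta^{3} - 4 \theta^{2} + 8 \theta + \cos{\left(\frac{3 \theta}{2} + \frac{\pi}{4} \right)}}{4}] = 10 \theta^{4} + \frac{9 \theta^{2}}{4} - 2 \theta - \frac{3 \sin{\left(\frac{3 \theta}{2} + \frac{\pi}{4} \right)}}{8} + 2, which equals f(\theta).
F(2) = \frac{\cos{\left(\frac{\pi}{4} + 3 \right)}}{4} + 70; F(1) = \frac{\cos{\left(\frac{\pi}{4} + \frac{3}{2} \right)}}{4} + \frac{15}{4}.
Integral = F(2) - F(1) = \frac{\cos{\left(\frac{\pi}{4} + 3 \right)}}{4} - \frac{\cos{\left(\frac{\pi}{4} + \frac{3}{2} \right)}}{4} + \frac{265}{4}.

Antiderivative: F(\theta) = \frac{8 \theta^{5} + 3 \theta^{3} - 4 \theta^{2} + 8 \theta + \cos{\left(\frac{3 \theta}{2} + \frac{\pi}{4} \right)}}{4}; value = \frac{\cos{\left(\frac{\pi}{4} + 3 \right)}}{4} - \frac{\cos{\left(\frac{\pi}{4} + \frac{3}{2} \right)}}{4} + \frac{265}{4}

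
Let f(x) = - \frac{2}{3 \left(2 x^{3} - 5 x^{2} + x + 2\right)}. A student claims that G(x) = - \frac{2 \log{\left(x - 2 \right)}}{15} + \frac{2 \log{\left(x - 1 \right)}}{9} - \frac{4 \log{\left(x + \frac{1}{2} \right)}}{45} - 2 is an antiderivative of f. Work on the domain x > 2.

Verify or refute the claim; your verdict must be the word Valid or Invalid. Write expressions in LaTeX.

Valid - differentiating G returns exactly f.

d/dx[G] = - \frac{2}{6 x^{3} - 15 x^{2} + 3 x + 6}
This equals f(x) exactly, so the claim holds.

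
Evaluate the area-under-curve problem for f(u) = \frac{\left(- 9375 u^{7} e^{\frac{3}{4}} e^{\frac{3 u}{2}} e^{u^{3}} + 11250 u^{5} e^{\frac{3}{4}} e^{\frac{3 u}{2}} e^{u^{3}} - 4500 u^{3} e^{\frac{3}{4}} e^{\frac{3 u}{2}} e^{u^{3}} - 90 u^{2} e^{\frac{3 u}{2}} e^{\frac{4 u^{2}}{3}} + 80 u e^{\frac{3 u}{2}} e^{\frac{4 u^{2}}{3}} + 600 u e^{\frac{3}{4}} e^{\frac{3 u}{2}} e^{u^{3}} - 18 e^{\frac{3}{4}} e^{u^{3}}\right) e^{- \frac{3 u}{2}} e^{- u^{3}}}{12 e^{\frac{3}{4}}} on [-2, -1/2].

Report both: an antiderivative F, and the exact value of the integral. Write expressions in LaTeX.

Antiderivative: F(u) = \frac{\left(- 5 \left(5 u^{2} - 2\right)^{4} e^{\frac{3 u}{2}} + 80 e^{\frac{3 u}{2}} e^{- u^{3} + \frac{4 u^{2}}{3} - \frac{3}{4}} + 32\right) e^{- \frac{3 u}{2}}}{32}; value = - \frac{5 e^{\frac{151}{12}}}{2} - e^{3} + \frac{5}{2 e^{\frac{7}{24}}} + e^{\frac{3}{4}} + \frac{134368875}{8192}

A first test for any F(u): its u-derivative must equal f(u) identically.
F(u) = \frac{\left(- 5 \left(5 u^{2} - 2\right)^{4} e^{\frac{3 u}{2}} + 80 e^{\frac{3 u}{2}} e^{- u^{3} + \frac{4 u^{2}}{3} - \frac{3}{4}} + 32\right) e^{- \frac{3 u}{2}}}{32} is an antiderivative of f.
Check: d/du[\frac{\left(- 5 \left(5 u^{2} - 2\right)^{4} e^{\frac{3 u}{2}} + 80 e^{\frac{3 u}{2}} e^{- u^{3} + \frac{4 u^{2}}{3} - \frac{3}{4}} + 32\right) e^{- \frac{3 u}{2}}}{32}] = \frac{\left(- 9375 u^{7} e^{\frac{3}{2}} e^{\frac{3 u}{2}} e^{- \frac{4 u^{2}}{3}} e^{u^{3}} + 11250 u^{5} e^{\frac{3}{2}} e^{\frac{3 u}{2}} e^{- \frac{4 u^{2}}{3}} e^{u^{3}} - 4500 u^{3} e^{\frac{3}{2}} e^{\frac{3 u}{2}} e^{- \frac{4 u^{2}}{3}} e^{u^{3}} - 90 u^{2} e^{\frac{3}{4}} e^{\frac{3 u}{2}} + 80 u e^{\frac{3}{4}} e^{\frac{3 u}{2}} + 600 u e^{\frac{3}{2}} e^{\frac{3 u}{2}} e^{- \frac{4 u^{2}}{3}} e^{u^{3}} - 18 e^{\frac{3}{2}} e^{- \frac{4 u^{2}}{3}} e^{u^{3}}\right) e^{- \frac{3 u}{2}} e^{\frac{4 u^{2}}{3}} e^{- u^{3}}}{12 e^{\frac{3}{2}}}, which equals f(u).
F(-1/2) = - \frac{405}{8192} + \frac{5}{2 e^{\frac{7}{24}}} + e^{\frac{3}{4}}; F(-2) = - \frac{32805}{2} + e^{3} + \frac{5 e^{\frac{151}{12}}}{2}.
Integral = F(-1/2) - F(-2) = - \frac{5 e^{\frac{151}{12}}}{2} - e^{3} + \frac{5}{2 e^{\frac{7}{24}}} + e^{\frac{3}{4}} + \frac{134368875}{8192}.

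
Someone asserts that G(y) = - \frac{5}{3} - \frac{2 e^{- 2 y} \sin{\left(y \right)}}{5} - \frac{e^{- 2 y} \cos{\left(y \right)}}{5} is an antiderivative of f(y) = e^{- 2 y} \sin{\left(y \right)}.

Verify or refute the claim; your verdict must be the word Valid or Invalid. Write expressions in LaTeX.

d/dy[G] = e^{- 2 y} \sin{\left(y \right)}
This equals f(y) exactly, so the claim holds.

Valid: G'(y) = f(y).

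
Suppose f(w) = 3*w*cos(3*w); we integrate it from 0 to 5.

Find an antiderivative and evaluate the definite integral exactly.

Recover f(w) by differentiating a candidate F(w); any mismatch rules it out.
F(w) = w*sin(3*w) + cos(3*w)/3 is an antiderivative of f.
Check: d/dw[w*sin(3*w) + cos(3*w)/3] = 3*w*cos(3*w) = f(w).
F(5) = cos(15)/3 + 5*sin(15); F(0) = 1/3.
Integral = F(5) - F(0) = -1/3 + cos(15)/3 + 5*sin(15).

Antiderivative: F(w) = w*sin(3*w) + cos(3*w)/3; value = -1/3 + cos(15)/3 + 5*sin(15)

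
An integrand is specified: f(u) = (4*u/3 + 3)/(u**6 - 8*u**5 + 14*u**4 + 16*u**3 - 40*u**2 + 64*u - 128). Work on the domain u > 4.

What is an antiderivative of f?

An antiderivative is F(u) = -107*log(u - 4)/2916 + 17*log(u - 2)/288 - log(u + 2)/2592 - 8*log(u**2 + 2)/729 - 31*sqrt(2)*atan(sqrt(2)*u/2)/5832 - 25/(648*u - 2592).

Factor the denominator (3*(u - 4)**2*(u - 2)*(u + 2)*(u**2 + 2)) and decompose: f = -(64*u + 31)/(2916*(u**2 + 2)) - 1/(2592*(u + 2)) + 17/(288*(u - 2)) - 107/(2916*(u - 4)) + 25/(648*(u - 4)**2); each piece integrates to a log, atan, or power term.
Check: d/du[-107*log(u - 4)/2916 + 17*log(u - 2)/288 - log(u + 2)/2592 - 8*log(u**2 + 2)/729 - 31*sqrt(2)*atan(sqrt(2)*u/2)/5832 - 25/(648*u - 2592)] = (4*u + 9)/(3*u**6 - 24*u**5 + 42*u**4 + 48*u**3 - 120*u**2 + 192*u - 384), which equals f(u).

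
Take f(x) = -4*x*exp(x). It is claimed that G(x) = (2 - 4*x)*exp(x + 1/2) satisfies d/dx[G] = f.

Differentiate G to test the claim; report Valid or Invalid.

d/dx[G] = -4*x*exp(1/2)*exp(x) - 2*exp(1/2)*exp(x)
d/dx[G] - f(x) = -4*x*exp(1/2)*exp(x) + 4*x*exp(x) - 2*exp(1/2)*exp(x) != 0.

Invalid: d/dx[G] - f = -4*x*exp(1/2)*exp(x) + 4*x*exp(x) - 2*exp(1/2)*exp(x), which is not 0.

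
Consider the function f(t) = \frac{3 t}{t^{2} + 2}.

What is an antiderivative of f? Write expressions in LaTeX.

f matches the chain-rule pattern g'(h)*h' with inner function h(t) = \frac{t^{4}}{2} + 2 t^{2} + 2; substituting u = h(t) collapses the integral.
Check: d/dt[\frac{3 \log{\left(\frac{t^{4}}{2} + 2 t^{2} + 2 \right)}}{4}] = \frac{3 t}{t^{2} + 2} = f(t).

An antiderivative is F(t) = \frac{3 \log{\left(\frac{t^{4}}{2} + 2 t^{2} + 2 \right)}}{4}.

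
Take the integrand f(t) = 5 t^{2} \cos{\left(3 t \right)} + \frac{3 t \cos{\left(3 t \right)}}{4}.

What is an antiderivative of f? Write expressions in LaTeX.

The integrand splits into summands that can be handled one at a time.
Check: d/dt[\frac{180 t^{2} \sin{\left(3 t \right)} + 27 t \sin{\left(3 t \right)} + 120 t \cos{\left(3 t \right)} - 40 \sin{\left(3 t \right)} + 9 \cos{\left(3 t \right)}}{108}] = 5 t^{2} \cos{\left(3 t \right)} + \frac{3 t \cos{\left(3 t \right)}}{4} = f(t).

An antiderivative is F(t) = \frac{180 t^{2} \sin{\left(3 t \right)} + 27 t \sin{\left(3 t \right)} + 120 t \cos{\left(3 t \right)} - 40 \sin{\left(3 t \right)} + 9 \cos{\left(3 t \right)}}{108}.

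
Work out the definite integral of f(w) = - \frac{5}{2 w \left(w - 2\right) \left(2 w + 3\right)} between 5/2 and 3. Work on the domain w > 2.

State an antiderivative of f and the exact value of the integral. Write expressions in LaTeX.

The denominator factors as 2 w \left(w - 2\right) \left(2 w + 3\right); partial fractions split f into directly integrable pieces: - \frac{10}{21 \left(2 w + 3\right)} - \frac{5}{28 \left(w - 2\right)} + \frac{5}{12 w}.
F(w) = \frac{5 \log{\left(w \right)}}{12} - \frac{5 \log{\left(w - 2 \right)}}{28} - \frac{5 \log{\left(w + \frac{3}{2} \right)}}{21} is an antiderivative of f.
Check: d/dw[\frac{5 \log{\left(w \right)}}{12} - \frac{5 \log{\left(w - 2 \right)}}{28} - \frac{5 \log{\left(w + \frac{3}{2} \right)}}{21}] = - \frac{5}{4 w^{3} - 2 w^{2} - 12 w}, which equals f(w).
F(3) = - \frac{5 \log{\left(\frac{9}{2} \right)}}{21} + \frac{5 \log{\left(3 \right)}}{12}; F(5/2) = - \frac{5 \log{\left(4 \right)}}{21} + \frac{5 \log{\left(2 \right)}}{28} + \frac{5 \log{\left(\frac{5}{2} \right)}}{12}.
Integral = F(3) - F(5/2) = - \frac{5 \log{\left(\frac{5}{2} \right)}}{12} - \frac{5 \log{\left(\frac{9}{2} \right)}}{21} - \frac{5 \log{\left(2 \right)}}{28} + \frac{5 \log{\left(4 \right)}}{21} + \frac{5 \log{\left(3 \right)}}{12}.

Antiderivative: F(w) = \frac{5 \log{\left(w \right)}}{12} - \frac{5 \log{\left(w - 2 \right)}}{28} - \frac{5 \log{\left(w + \frac{3}{2} \right)}}{21}; value = - \frac{5 \log{\left(\frac{5}{2} \right)}}{12} - \frac{5 \log{\left(\frac{9}{2} \right)}}{21} - \frac{5 \log{\left(2 \right)}}{28} + \frac{5 \log{\left(4 \right)}}{21} + \frac{5 \log{\left(3 \right)}}{12}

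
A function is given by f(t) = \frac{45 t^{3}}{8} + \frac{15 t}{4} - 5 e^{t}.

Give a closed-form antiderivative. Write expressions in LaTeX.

An antiderivative is F(t) = \frac{5 \left(\left(- 3 t^{2} - 2\right)^{2} - 32 e^{t}\right)}{32}.

Integrate term by term and add the pieces.
Check: d/dt[\frac{5 \left(\left(- 3 t^{2} - 2\right)^{2} - 32 e^{t}\right)}{32}] = \frac{45 t^{3}}{8} + \frac{15 t}{4} - 5 e^{t} = f(t).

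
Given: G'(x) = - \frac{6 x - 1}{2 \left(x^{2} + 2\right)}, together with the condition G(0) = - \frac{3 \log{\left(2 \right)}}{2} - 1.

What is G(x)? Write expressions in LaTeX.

Check a candidate G(x) by differentiating: d/dx[G] must match the given G'(x).
A general antiderivative is - \frac{3 \log{\left(x^{2} + 2 \right)}}{2} + \frac{\sqrt{2} \operatorname{atan}{\left(\frac{\sqrt{2} x}{2} \right)}}{4} + C.
The condition gives C = - \frac{3 \log{\left(2 \right)}}{2} - 1 - (- \frac{3 \log{\left(2 \right)}}{2}) = -1.
So G(x) = - \frac{3 \log{\left(x^{2} + 2 \right)}}{2} + \frac{\sqrt{2} \operatorname{atan}{\left(\frac{\sqrt{2} x}{2} \right)}}{4} - 1.
Check: d/dx[- \frac{3 \log{\left(x^{2} + 2 \right)}}{2} + \frac{\sqrt{2} \operatorname{atan}{\left(\frac{\sqrt{2} x}{2} \right)}}{4} - 1] = \frac{1 - 6 x}{2 x^{2} + 4}, which equals G'(x).

G(x) = - \frac{3 \log{\left(x^{2} + 2 \right)}}{2} + \frac{\sqrt{2} \operatorname{atan}{\left(\frac{\sqrt{2} x}{2} \right)}}{4} - 1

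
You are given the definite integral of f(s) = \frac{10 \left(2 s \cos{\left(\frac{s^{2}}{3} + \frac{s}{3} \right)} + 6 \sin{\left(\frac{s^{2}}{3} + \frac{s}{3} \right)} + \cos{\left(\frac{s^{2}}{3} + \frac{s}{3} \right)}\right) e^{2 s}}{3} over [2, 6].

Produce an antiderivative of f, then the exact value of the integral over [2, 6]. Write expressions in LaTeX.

f has the shape u'v + uv' for u = 10 e^{2 s} and v = \sin{\left(\frac{s^{2}}{3} + \frac{s}{3} \right)} — it is the derivative of the product u*v.
F(s) = 10 e^{2 s} \sin{\left(\frac{s^{2}}{3} + \frac{s}{3} \right)} is an antiderivative of f.
Check: d/ds[10 e^{2 s} \sin{\left(\frac{s^{2}}{3} + \frac{s}{3} \right)}] = \frac{20 s e^{2 s} \cos{\left(\frac{s^{2}}{3} + \frac{s}{3} \right)}}{3} + 20 e^{2 s} \sin{\left(\frac{s^{2}}{3} + \frac{s}{3} \right)} + \frac{10 e^{2 s} \cos{\left(\frac{s^{2}}{3} + \frac{s}{3} \right)}}{3}, which equals f(s).
F(6) = 10 e^{12} \sin{\left(14 \right)}; F(2) = 10 e^{4} \sin{\left(2 \right)}.
Integral = F(6) - F(2) = - 10 e^{4} \sin{\left(2 \right)} + 10 e^{12} \sin{\left(14 \right)}.

Antiderivative: F(s) = 10 e^{2 s} \sin{\left(\frac{s^{2}}{3} + \frac{s}{3} \right)}; value = - 10 e^{4} \sin{\left(2 \right)} + 10 e^{12} \sin{\left(14 \right)}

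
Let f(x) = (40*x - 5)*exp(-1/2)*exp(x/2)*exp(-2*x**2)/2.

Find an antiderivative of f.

An antiderivative is F(x) = -5*exp(-2*x**2 + x/2 - 1/2).

f matches the chain-rule pattern g'(h)*h' with inner function h(x) = -2*x**2 + x/2 - 1/2; substituting u = h(x) collapses the integral.
Check: d/dx[-5*exp(-2*x**2 + x/2 - 1/2)] = (40*x - 5)*exp(-1/2)*exp(x/2)*exp(-2*x**2)/2 = f(x).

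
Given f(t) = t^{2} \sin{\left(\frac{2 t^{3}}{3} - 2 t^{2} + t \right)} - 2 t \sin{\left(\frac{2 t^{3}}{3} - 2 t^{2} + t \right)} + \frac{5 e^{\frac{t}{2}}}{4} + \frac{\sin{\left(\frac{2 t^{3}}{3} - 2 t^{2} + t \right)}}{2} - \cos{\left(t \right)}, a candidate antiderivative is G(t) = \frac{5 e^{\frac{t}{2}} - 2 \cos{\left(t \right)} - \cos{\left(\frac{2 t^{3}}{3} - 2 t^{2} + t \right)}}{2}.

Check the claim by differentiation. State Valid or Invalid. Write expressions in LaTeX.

Invalid: d/dt[G] - f = \sin{\left(t \right)} + \cos{\left(t \right)}, which is not 0.

d/dt[G] = t^{2} \sin{\left(\frac{2 t^{3}}{3} - 2 t^{2} + t \right)} - 2 t \sin{\left(\frac{2 t^{3}}{3} - 2 t^{2} + t \right)} + \frac{5 e^{\frac{t}{2}}}{4} + \sin{\left(t \right)} + \frac{\sin{\left(\frac{2 t^{3}}{3} - 2 t^{2} + t \right)}}{2}
d/dt[G] - f(t) = \sin{\left(t \right)} + \cos{\left(t \right)} != 0.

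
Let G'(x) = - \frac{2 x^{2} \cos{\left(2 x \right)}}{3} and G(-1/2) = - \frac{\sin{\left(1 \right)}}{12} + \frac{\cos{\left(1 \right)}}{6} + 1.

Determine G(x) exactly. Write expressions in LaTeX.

G(x) = - \frac{x^{2} \sin{\left(2 x \right)}}{3} - \frac{x \cos{\left(2 x \right)}}{3} + \frac{\sin{\left(2 x \right)}}{6} + 1

For G(x) to be correct, d/dx[G] must agree with the stated G'(x) identically.
A general antiderivative is - \frac{x^{2} \sin{\left(2 x \right)}}{3} - \frac{x \cos{\left(2 x \right)}}{3} + \frac{\sin{\left(2 x \right)}}{6} + C.
The condition gives C = - \frac{\sin{\left(1 \right)}}{12} + \frac{\cos{\left(1 \right)}}{6} + 1 - (- \frac{\sin{\left(1 \right)}}{12} + \frac{\cos{\left(1 \right)}}{6}) = 1.
So G(x) = - \frac{x^{2} \sin{\left(2 x \right)}}{3} - \frac{x \cos{\left(2 x \right)}}{3} + \frac{\sin{\left(2 x \right)}}{6} + 1.
Check: d/dx[- \frac{x^{2} \sin{\left(2 x \right)}}{3} - \frac{x \cos{\left(2 x \right)}}{3} + \frac{\sin{\left(2 x \right)}}{6} + 1] = - \frac{2 x^{2} \cos{\left(2 x \right)}}{3} = G'(x).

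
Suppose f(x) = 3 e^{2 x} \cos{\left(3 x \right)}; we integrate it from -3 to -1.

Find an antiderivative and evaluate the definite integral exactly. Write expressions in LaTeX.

A first test for any F(x): its x-derivative must equal f(x) identically.
F(x) = \frac{3 \left(3 \sin{\left(3 x \right)} + 2 \cos{\left(3 x \right)}\right) e^{2 x}}{13} is an antiderivative of f.
Check: d/dx[\frac{3 \left(3 \sin{\left(3 x \right)} + 2 \cos{\left(3 x \right)}\right) e^{2 x}}{13}] = 3 e^{2 x} \cos{\left(3 x \right)} = f(x).
F(-1) = \frac{6 \cos{\left(3 \right)}}{13 e^{2}} - \frac{9 \sin{\left(3 \right)}}{13 e^{2}}; F(-3) = \frac{6 \cos{\left(9 \right)}}{13 e^{6}} - \frac{9 \sin{\left(9 \right)}}{13 e^{6}}.
Integral = F(-1) - F(-3) = \frac{6 \cos{\left(3 \right)}}{13 e^{2}} - \frac{9 \sin{\left(3 \right)}}{13 e^{2}} + \frac{9 \sin{\left(9 \right)}}{13 e^{6}} - \frac{6 \cos{\left(9 \right)}}{13 e^{6}}.

Antiderivative: F(x) = \frac{3 \left(3 \sin{\left(3 x \right)} + 2 \cos{\left(3 x \right)}\right) e^{2 x}}{13}; value = \frac{6 \cos{\left(3 \right)}}{13 e^{2}} - \frac{9 \sin{\left(3 \right)}}{13 e^{2}} + \frac{9 \sin{\left(9 \right)}}{13 e^{6}} - \frac{6 \cos{\left(9 \right)}}{13 e^{6}}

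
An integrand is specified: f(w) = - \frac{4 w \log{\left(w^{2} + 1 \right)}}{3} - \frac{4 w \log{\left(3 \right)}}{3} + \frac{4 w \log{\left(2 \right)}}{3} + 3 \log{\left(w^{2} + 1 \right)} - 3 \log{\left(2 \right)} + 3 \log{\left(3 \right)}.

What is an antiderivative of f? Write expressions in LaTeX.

The integrand splits into summands that can be handled one at a time.
Check: d/dw[\frac{2 w^{2} + w \left(9 - 2 w\right) \log{\left(\frac{3 w^{2}}{2} + \frac{3}{2} \right)} - 18 w - 2 \log{\left(w^{2} + 1 \right)} + 18 \operatorname{atan}{\left(w \right)}}{3}] = - \frac{4 w \log{\left(w^{2} + 1 \right)}}{3} - \frac{4 w \log{\left(3 \right)}}{3} + \frac{4 w \log{\left(2 \right)}}{3} + 3 \log{\left(w^{2} + 1 \right)} - 3 \log{\left(2 \right)} + 3 \log{\left(3 \right)} = f(w).

An antiderivative is F(w) = \frac{2 w^{2} + w \left(9 - 2 w\right) \log{\left(\frac{3 w^{2}}{2} + \frac{3}{2} \right)} - 18 w - 2 \log{\left(w^{2} + 1 \right)} + 18 \operatorname{atan}{\left(w \right)}}{3}.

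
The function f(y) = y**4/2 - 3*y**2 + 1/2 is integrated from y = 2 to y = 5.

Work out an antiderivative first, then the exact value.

Antiderivative: F(y) = y**5/10 - y**3 + y/2; value = 969/5

The integrand splits into summands that can be handled one at a time.
F(y) = y**5/10 - y**3 + y/2 is an antiderivative of f.
Check: d/dy[y**5/10 - y**3 + y/2] = y**4/2 - 3*y**2 + 1/2 = f(y).
F(5) = 190; F(2) = -19/5.
Integral = F(5) - F(2) = 969/5.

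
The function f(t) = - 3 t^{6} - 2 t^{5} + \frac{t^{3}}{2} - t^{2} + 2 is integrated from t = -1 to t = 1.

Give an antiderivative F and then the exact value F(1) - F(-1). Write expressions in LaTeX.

The integrand splits into summands that can be handled one at a time.
F(t) = \frac{t \left(- 72 t^{6} - 56 t^{5} + 21 t^{3} - 56 t^{2} + 336\right)}{168} is an antiderivative of f.
Check: d/dt[\frac{t \left(- 72 t^{6} - 56 t^{5} + 21 t^{3} - 56 t^{2} + 336\right)}{168}] = - 3 t^{6} - 2 t^{5} + \frac{t^{3}}{2} - t^{2} + 2 = f(t).
F(1) = \frac{173}{168}; F(-1) = - \frac{81}{56}.
Integral = F(1) - F(-1) = \frac{52}{21}.

Antiderivative: F(t) = \frac{t \left(- 72 t^{6} - 56 t^{5} + 21 t^{3} - 56 t^{2} + 336\right)}{168}; value = \frac{52}{21}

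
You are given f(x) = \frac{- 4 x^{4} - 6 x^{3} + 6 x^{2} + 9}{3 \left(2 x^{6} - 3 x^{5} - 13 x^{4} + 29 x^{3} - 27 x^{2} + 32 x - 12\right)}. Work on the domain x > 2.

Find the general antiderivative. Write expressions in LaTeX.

F(x) = \frac{- 18620 x \log{\left(x - 2 \right)} + 15200 x \log{\left(x - \frac{1}{2} \right)} + 1782 x \log{\left(x + 3 \right)} + 819 x \log{\left(x^{2} + 1 \right)} + 5166 x \operatorname{atan}{\left(x \right)} + 37240 \log{\left(x - 2 \right)} - 30400 \log{\left(x - \frac{1}{2} \right)} - 3564 \log{\left(x + 3 \right)} - 1638 \log{\left(x^{2} + 1 \right)} - 10332 \operatorname{atan}{\left(x \right)} + 33180}{94500 \left(x - 2\right)} + C

Factor the denominator (3 \left(x - 2\right)^{2} \left(x + 3\right) \left(2 x - 1\right) \left(x^{2} + 1\right)) and decompose: f = \frac{13 x + 41}{750 \left(x^{2} + 1\right)} + \frac{304}{945 \left(2 x - 1\right)} + \frac{33}{1750 \left(x + 3\right)} - \frac{133}{675 \left(x - 2\right)} - \frac{79}{225 \left(x - 2\right)^{2}}; each piece integrates to a log, atan, or power term.
Check: d/dx[\frac{- 18620 x \log{\left(x - 2 \right)} + 15200 x \log{\left(x - \frac{1}{2} \right)} + 1782 x \log{\left(x + 3 \right)} + 819 x \log{\left(x^{2} + 1 \right)} + 5166 x \operatorname{atan}{\left(x \right)} + 37240 \log{\left(x - 2 \right)} - 30400 \log{\left(x - \frac{1}{2} \right)} - 3564 \log{\left(x + 3 \right)} - 1638 \log{\left(x^{2} + 1 \right)} - 10332 \operatorname{atan}{\left(x \right)} + 33180}{94500 \left(x - 2\right)}] = \frac{- 4 x^{4} - 6 x^{3} + 6 x^{2} + 9}{6 x^{6} - 9 x^{5} - 39 x^{4} + 87 x^{3} - 81 x^{2} + 96 x - 36}, which equals f(x).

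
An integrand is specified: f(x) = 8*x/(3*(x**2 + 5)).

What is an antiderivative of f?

An antiderivative is F(x) = 4*log(x**2 + 5)/3.

The substitution u = x**2 + 5 works: f is exactly (dF/du)*(du/dx) for that inner function.
Check: d/dx[4*log(x**2 + 5)/3] = 8*x/(3*x**2 + 15), which equals f(x).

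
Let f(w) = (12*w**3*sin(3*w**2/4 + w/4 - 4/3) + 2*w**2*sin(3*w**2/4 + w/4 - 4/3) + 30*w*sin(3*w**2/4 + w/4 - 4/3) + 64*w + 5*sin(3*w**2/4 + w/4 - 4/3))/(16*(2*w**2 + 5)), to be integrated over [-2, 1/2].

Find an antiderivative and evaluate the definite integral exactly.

Recover f(w) by differentiating a candidate F(w); any mismatch rules it out.
F(w) = log(2*w**2 + 5) - cos(3*w**2/4 + w/4 - 4/3)/4 is an antiderivative of f.
Check: d/dw[log(2*w**2 + 5) - cos(3*w**2/4 + w/4 - 4/3)/4] = (12*w**3*sin(3*w**2/4 + w/4 - 4/3) + 2*w**2*sin(3*w**2/4 + w/4 - 4/3) + 30*w*sin(3*w**2/4 + w/4 - 4/3) + 64*w + 5*sin(3*w**2/4 + w/4 - 4/3))/(32*w**2 + 80), which equals f(w).
F(1/2) = -cos(49/48)/4 + log(11/2); F(-2) = -cos(7/6)/4 + log(13).
Integral = F(1/2) - F(-2) = -log(13) - cos(49/48)/4 + cos(7/6)/4 + log(11/2).

Antiderivative: F(w) = log(2*w**2 + 5) - cos(3*w**2/4 + w/4 - 4/3)/4; value = -log(13) - cos(49/48)/4 + cos(7/6)/4 + log(11/2)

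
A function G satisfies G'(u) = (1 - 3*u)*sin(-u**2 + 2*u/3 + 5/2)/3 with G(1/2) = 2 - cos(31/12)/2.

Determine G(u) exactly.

G(u) = 2 - cos(-u**2 + 2*u/3 + 5/2)/2

The substitution w = -u**2 + 2*u/3 + 5/2 works: G'(u) is exactly (dG/dw)*(dw/du) for that inner function.
A general antiderivative is -cos(-u**2 + 2*u/3 + 5/2)/2 + C.
The condition gives C = 2 - cos(31/12)/2 - (-cos(31/12)/2) = 2.
So G(u) = 2 - cos(-u**2 + 2*u/3 + 5/2)/2.
Check: d/du[2 - cos(-u**2 + 2*u/3 + 5/2)/2] = -u*sin(-u**2 + 2*u/3 + 5/2) + sin(-u**2 + 2*u/3 + 5/2)/3, which equals G'(u).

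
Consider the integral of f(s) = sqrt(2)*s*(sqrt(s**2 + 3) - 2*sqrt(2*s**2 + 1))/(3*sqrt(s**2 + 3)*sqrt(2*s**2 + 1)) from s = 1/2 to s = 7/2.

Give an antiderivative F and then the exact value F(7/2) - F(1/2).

A first test for any F(s): its s-derivative must equal f(s) identically.
F(s) = sqrt(2)*(-4*sqrt(s**2 + 3) + sqrt(2*s**2 + 1))/6 is an antiderivative of f.
Check: d/ds[sqrt(2)*(-4*sqrt(s**2 + 3) + sqrt(2*s**2 + 1))/6] = (sqrt(2)*s*sqrt(s**2 + 3) - 2*sqrt(2)*s*sqrt(2*s**2 + 1))/(3*sqrt(s**2 + 3)*sqrt(2*s**2 + 1)), which equals f(s).
F(7/2) = -sqrt(122)/3 + sqrt(51)/6; F(1/2) = -sqrt(26)/3 + sqrt(3)/6.
Integral = F(7/2) - F(1/2) = -sqrt(122)/3 - sqrt(3)/6 + sqrt(51)/6 + sqrt(26)/3.

Antiderivative: F(s) = sqrt(2)*(-4*sqrt(s**2 + 3) + sqrt(2*s**2 + 1))/6; value = -sqrt(122)/3 - sqrt(3)/6 + sqrt(51)/6 + sqrt(26)/3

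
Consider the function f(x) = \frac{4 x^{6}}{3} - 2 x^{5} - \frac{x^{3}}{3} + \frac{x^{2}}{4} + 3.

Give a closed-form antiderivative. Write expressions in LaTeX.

An antiderivative is F(x) = \frac{x \left(16 x^{6} - 28 x^{5} - 7 x^{3} + 7 x^{2} + 252\right)}{84}.

Integrate term by term and add the pieces.
Check: d/dx[\frac{x \left(16 x^{6} - 28 x^{5} - 7 x^{3} + 7 x^{2} + 252\right)}{84}] = \frac{4 x^{6}}{3} - 2 x^{5} - \frac{x^{3}}{3} + \frac{x^{2}}{4} + 3 = f(x).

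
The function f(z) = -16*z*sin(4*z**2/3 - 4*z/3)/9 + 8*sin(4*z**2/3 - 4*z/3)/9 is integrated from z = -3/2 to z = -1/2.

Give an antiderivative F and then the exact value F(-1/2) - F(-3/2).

The substitution u = 4*z**2/3 - 4*z/3 works: f is exactly (dF/du)*(du/dz) for that inner function.
F(z) = 2*cos(4*z**2/3 - 4*z/3)/3 is an antiderivative of f.
Check: d/dz[2*cos(4*z**2/3 - 4*z/3)/3] = -16*z*sin(4*z**2/3 - 4*z/3)/9 + 8*sin(4*z**2/3 - 4*z/3)/9 = f(z).
F(-1/2) = 2*cos(1)/3; F(-3/2) = 2*cos(5)/3.
Integral = F(-1/2) - F(-3/2) = -2*cos(5)/3 + 2*cos(1)/3.

Antiderivative: F(z) = 2*cos(4*z**2/3 - 4*z/3)/3; value = -2*cos(5)/3 + 2*cos(1)/3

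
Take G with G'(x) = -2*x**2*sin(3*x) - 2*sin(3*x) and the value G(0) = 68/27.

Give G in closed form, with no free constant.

Integrate term by term and add the pieces.
A general antiderivative is 2*x**2*cos(3*x)/3 - 4*x*sin(3*x)/9 + 14*cos(3*x)/27 + C.
The condition gives C = 68/27 - (14/27) = 2.
So G(x) = 2*(9*x**2*cos(3*x) - 6*x*sin(3*x) + 7*cos(3*x) + 27)/27.
Check: d/dx[2*(9*x**2*cos(3*x) - 6*x*sin(3*x) + 7*cos(3*x) + 27)/27] = -2*x**2*sin(3*x) - 2*sin(3*x) = G'(x).

G(x) = 2*(9*x**2*cos(3*x) - 6*x*sin(3*x) + 7*cos(3*x) + 27)/27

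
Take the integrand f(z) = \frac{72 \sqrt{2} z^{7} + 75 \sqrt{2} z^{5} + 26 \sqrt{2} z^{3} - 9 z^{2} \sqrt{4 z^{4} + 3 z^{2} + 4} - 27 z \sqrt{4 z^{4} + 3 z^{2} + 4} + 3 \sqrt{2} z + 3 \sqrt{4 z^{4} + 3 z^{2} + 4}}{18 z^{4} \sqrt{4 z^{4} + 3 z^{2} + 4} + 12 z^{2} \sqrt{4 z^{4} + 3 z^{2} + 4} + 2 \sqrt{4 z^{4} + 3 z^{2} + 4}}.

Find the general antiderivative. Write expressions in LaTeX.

Since d/dz undoes antidifferentiation here, F'(z) = f(z) is required of F(z).
Check: d/dz[\frac{z}{2 z^{2} + \frac{2}{3}} + \sqrt{2 z^{4} + \frac{3 z^{2}}{2} + 2} + \frac{3}{4 z^{2} + \frac{4}{3}}] = \frac{72 \sqrt{2} z^{7} + 75 \sqrt{2} z^{5} + 26 \sqrt{2} z^{3} - 9 z^{2} \sqrt{4 z^{4} + 3 z^{2} + 4} - 27 z \sqrt{4 z^{4} + 3 z^{2} + 4} + 3 \sqrt{2} z + 3 \sqrt{4 z^{4} + 3 z^{2} + 4}}{18 z^{4} \sqrt{4 z^{4} + 3 z^{2} + 4} + 12 z^{2} \sqrt{4 z^{4} + 3 z^{2} + 4} + 2 \sqrt{4 z^{4} + 3 z^{2} + 4}} = f(z).

F(z) = \frac{z}{2 z^{2} + \frac{2}{3}} + \sqrt{2 z^{4} + \frac{3 z^{2}}{2} + 2} + \frac{3}{4 z^{2} + \frac{4}{3}} + C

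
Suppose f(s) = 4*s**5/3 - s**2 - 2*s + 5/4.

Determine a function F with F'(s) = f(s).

The integrand splits into summands that can be handled one at a time.
Check: d/ds[s*(8*s**5 - 12*s**2 - 36*s + 45)/36] = 4*s**5/3 - s**2 - 2*s + 5/4 = f(s).

An antiderivative is F(s) = s*(8*s**5 - 12*s**2 - 36*s + 45)/36.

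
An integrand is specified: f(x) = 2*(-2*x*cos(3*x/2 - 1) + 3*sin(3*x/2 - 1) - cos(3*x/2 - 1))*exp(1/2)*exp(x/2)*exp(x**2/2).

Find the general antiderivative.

f has the shape u'v + uv' for u = -4*cos(3*x/2 - 1) and v = exp(x**2/2 + x/2 + 1/2) — it is the derivative of the product u*v.
Check: d/dx[-4*exp(x**2/2 + x/2 + 1/2)*cos(3*x/2 - 1)] = -4*x*exp(1/2)*exp(x/2)*exp(x**2/2)*cos(3*x/2 - 1) + 6*exp(1/2)*exp(x/2)*exp(x**2/2)*sin(3*x/2 - 1) - 2*exp(1/2)*exp(x/2)*exp(x**2/2)*cos(3*x/2 - 1), which equals f(x).

F(x) = -4*exp(x**2/2 + x/2 + 1/2)*cos(3*x/2 - 1) + C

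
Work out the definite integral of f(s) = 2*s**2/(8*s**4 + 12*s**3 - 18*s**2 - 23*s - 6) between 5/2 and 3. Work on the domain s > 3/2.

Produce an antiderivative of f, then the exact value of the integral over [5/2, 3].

Antiderivative: F(s) = (162*s*log(s - 3/2) + 350*s*log(s + 1/2) - 512*s*log(s + 2) + 81*log(s - 3/2) + 175*log(s + 1/2) - 256*log(s + 2) + 84)/(2016*(2*s + 1)); value = -8*log(5)/63 - 25*log(3)/288 - 1/1008 + 9*log(3/2)/224 + 25*log(7/2)/288 + 8*log(9/2)/63

The denominator factors as (s + 2)*(2*s - 3)*(2*s + 1)**2; partial fractions split f into directly integrable pieces: 25/(144*(2*s + 1)) - 1/(12*(2*s + 1)**2) + 9/(112*(2*s - 3)) - 8/(63*(s + 2)).
F(s) = (162*s*log(s - 3/2) + 350*s*log(s + 1/2) - 512*s*log(s + 2) + 81*log(s - 3/2) + 175*log(s + 1/2) - 256*log(s + 2) + 84)/(2016*(2*s + 1)) is an antiderivative of f.
Check: d/ds[(162*s*log(s - 3/2) + 350*s*log(s + 1/2) - 512*s*log(s + 2) + 81*log(s - 3/2) + 175*log(s + 1/2) - 256*log(s + 2) + 84)/(2016*(2*s + 1))] = 2*s**2/(8*s**4 + 12*s**3 - 18*s**2 - 23*s - 6) = f(s).
F(3) = -8*log(5)/63 + 1/168 + 9*log(3/2)/224 + 25*log(7/2)/288; F(5/2) = -8*log(9/2)/63 + 1/144 + 25*log(3)/288.
Integral = F(3) - F(5/2) = -8*log(5)/63 - 25*log(3)/288 - 1/1008 + 9*log(3/2)/224 + 25*log(7/2)/288 + 8*log(9/2)/63.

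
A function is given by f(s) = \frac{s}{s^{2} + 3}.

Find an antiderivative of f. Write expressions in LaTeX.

The substitution u = s^{2} + 3 works: f is exactly (dF/du)*(du/ds) for that inner function.
Check: d/ds[\frac{\log{\left(s^{2} + 3 \right)}}{2}] = \frac{s}{s^{2} + 3} = f(s).

An antiderivative is F(s) = \frac{\log{\left(s^{2} + 3 \right)}}{2}.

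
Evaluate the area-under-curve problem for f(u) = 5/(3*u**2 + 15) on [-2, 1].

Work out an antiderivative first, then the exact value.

Antiderivative: F(u) = sqrt(5)*atan(sqrt(5)*u/5)/3; value = sqrt(5)*atan(sqrt(5)/5)/3 + sqrt(5)*atan(2*sqrt(5)/5)/3

Differentiate the proposed F(u) back; it has to land on f(u) exactly.
F(u) = sqrt(5)*atan(sqrt(5)*u/5)/3 is an antiderivative of f.
Check: d/du[sqrt(5)*atan(sqrt(5)*u/5)/3] = 5/(3*u**2 + 15) = f(u).
F(1) = sqrt(5)*atan(sqrt(5)/5)/3; F(-2) = -sqrt(5)*atan(2*sqrt(5)/5)/3.
Integral = F(1) - F(-2) = sqrt(5)*atan(sqrt(5)/5)/3 + sqrt(5)*atan(2*sqrt(5)/5)/3.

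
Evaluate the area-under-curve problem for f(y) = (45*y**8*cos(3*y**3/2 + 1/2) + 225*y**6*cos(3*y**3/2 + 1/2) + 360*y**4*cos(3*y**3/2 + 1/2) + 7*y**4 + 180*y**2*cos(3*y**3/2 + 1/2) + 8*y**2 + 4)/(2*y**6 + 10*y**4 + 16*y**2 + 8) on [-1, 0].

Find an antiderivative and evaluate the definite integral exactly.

For F(y) to be correct the identity F'(y) - f(y) = 0 must hold.
F(y) = -2*y/(y**2 + 2) + 5*sin(3*y**3/2 + 1/2) + 3*atan(y)/2 is an antiderivative of f.
Check: d/dy[-2*y/(y**2 + 2) + 5*sin(3*y**3/2 + 1/2) + 3*atan(y)/2] = (45*y**8*cos(3*y**3/2 + 1/2) + 225*y**6*cos(3*y**3/2 + 1/2) + 360*y**4*cos(3*y**3/2 + 1/2) + 7*y**4 + 180*y**2*cos(3*y**3/2 + 1/2) + 8*y**2 + 4)/(2*y**6 + 10*y**4 + 16*y**2 + 8) = f(y).
F(0) = 5*sin(1/2); F(-1) = -5*sin(1) - 3*pi/8 + 2/3.
Integral = F(0) - F(-1) = -2/3 + 3*pi/8 + 5*sin(1/2) + 5*sin(1).

Antiderivative: F(y) = -2*y/(y**2 + 2) + 5*sin(3*y**3/2 + 1/2) + 3*atan(y)/2; value = -2/3 + 3*pi/8 + 5*sin(1/2) + 5*sin(1)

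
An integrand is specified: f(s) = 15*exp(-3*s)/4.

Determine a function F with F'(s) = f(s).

An antiderivative is F(s) = -5*exp(-3*s)/4.

For F(s) to be correct the identity F'(s) - f(s) = 0 must hold.
Check: d/ds[-5*exp(-3*s)/4] = 15*exp(-3*s)/4 = f(s).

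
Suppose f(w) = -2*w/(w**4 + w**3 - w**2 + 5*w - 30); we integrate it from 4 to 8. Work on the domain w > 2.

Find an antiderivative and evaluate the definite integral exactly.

Antiderivative: F(w) = -4*log(w - 2)/45 - 3*log(w + 3)/35 + 11*log(w**2 + 5)/126 - sqrt(5)*atan(sqrt(5)*w/5)/63; value = -11*log(21)/126 - 3*log(11)/35 - 4*log(6)/45 - sqrt(5)*atan(8*sqrt(5)/5)/63 + sqrt(5)*atan(4*sqrt(5)/5)/63 + 4*log(2)/45 + 3*log(7)/35 + 11*log(69)/126

The denominator factors as (w - 2)*(w + 3)*(w**2 + 5); partial fractions split f into directly integrable pieces: (11*w - 5)/(63*(w**2 + 5)) - 3/(35*(w + 3)) - 4/(45*(w - 2)).
F(w) = -4*log(w - 2)/45 - 3*log(w + 3)/35 + 11*log(w**2 + 5)/126 - sqrt(5)*atan(sqrt(5)*w/5)/63 is an antiderivative of f.
Check: d/dw[-4*log(w - 2)/45 - 3*log(w + 3)/35 + 11*log(w**2 + 5)/126 - sqrt(5)*atan(sqrt(5)*w/5)/63] = -2*w/(w**4 + w**3 - w**2 + 5*w - 30) = f(w).
F(8) = -3*log(11)/35 - 4*log(6)/45 - sqrt(5)*atan(8*sqrt(5)/5)/63 + 11*log(69)/126; F(4) = -3*log(7)/35 - 4*log(2)/45 - sqrt(5)*atan(4*sqrt(5)/5)/63 + 11*log(21)/126.
Integral = F(8) - F(4) = -11*log(21)/126 - 3*log(11)/35 - 4*log(6)/45 - sqrt(5)*atan(8*sqrt(5)/5)/63 + sqrt(5)*atan(4*sqrt(5)/5)/63 + 4*log(2)/45 + 3*log(7)/35 + 11*log(69)/126.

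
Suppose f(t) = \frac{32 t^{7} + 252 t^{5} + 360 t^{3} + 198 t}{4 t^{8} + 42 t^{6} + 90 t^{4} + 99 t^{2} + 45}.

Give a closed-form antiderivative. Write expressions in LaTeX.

Recover f(t) by differentiating a candidate F(t); any mismatch rules it out.
Check: d/dt[\log{\left(\frac{t^{4}}{3} + 3 t^{2} + \frac{5}{2} \right)} + \log{\left(\frac{2 t^{4}}{3} + t^{2} + 1 \right)}] = \frac{32 t^{7} + 252 t^{5} + 360 t^{3} + 198 t}{4 t^{8} + 42 t^{6} + 90 t^{4} + 99 t^{2} + 45} = f(t).

An antiderivative is F(t) = \log{\left(\frac{t^{4}}{3} + 3 t^{2} + \frac{5}{2} \right)} + \log{\left(\frac{2 t^{4}}{3} + t^{2} + 1 \right)}.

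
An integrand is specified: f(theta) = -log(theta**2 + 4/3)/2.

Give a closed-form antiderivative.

An antiderivative is F(theta) = -(3*theta*log(theta**2 + 4/3) - 6*theta + 4*sqrt(3)*atan(sqrt(3)*theta/2))/6.

A candidate is checked by its d/dtheta: the result must match f(theta).
Check: d/dtheta[-(3*theta*log(theta**2 + 4/3) - 6*theta + 4*sqrt(3)*atan(sqrt(3)*theta/2))/6] = -log(theta**2 + 4/3)/2 = f(theta).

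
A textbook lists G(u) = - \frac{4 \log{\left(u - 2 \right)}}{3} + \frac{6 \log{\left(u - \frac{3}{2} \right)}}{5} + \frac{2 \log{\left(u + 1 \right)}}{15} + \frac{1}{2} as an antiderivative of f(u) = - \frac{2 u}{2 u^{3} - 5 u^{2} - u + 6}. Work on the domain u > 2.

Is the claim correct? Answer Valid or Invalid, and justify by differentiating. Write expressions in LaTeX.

d/du[G] = - \frac{2 u}{2 u^{3} - 5 u^{2} - u + 6}
This equals f(u) exactly, so the claim holds.

Valid - differentiating G returns exactly f.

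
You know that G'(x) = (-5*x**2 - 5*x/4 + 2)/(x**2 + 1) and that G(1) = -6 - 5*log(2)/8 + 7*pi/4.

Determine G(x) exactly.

G(x) = -5*x - 5*log(x**2 + 1)/8 + 7*atan(x) - 1

A candidate passes only if d/dx[G] lands on the given G'(x) exactly.
A general antiderivative is -5*x - 5*log(x**2 + 1)/8 + 7*atan(x) + C.
The condition gives C = -6 - 5*log(2)/8 + 7*pi/4 - (-5 - 5*log(2)/8 + 7*pi/4) = -1.
So G(x) = -5*x - 5*log(x**2 + 1)/8 + 7*atan(x) - 1.
Check: d/dx[-5*x - 5*log(x**2 + 1)/8 + 7*atan(x) - 1] = (-20*x**2 - 5*x + 8)/(4*x**2 + 4), which equals G'(x).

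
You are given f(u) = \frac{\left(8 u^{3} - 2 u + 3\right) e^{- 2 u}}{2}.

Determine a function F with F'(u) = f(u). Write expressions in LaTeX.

An antiderivative is F(u) = - 2 u^{3} e^{- 2 u} - 3 u^{2} e^{- 2 u} - \frac{5 u e^{- 2 u}}{2} - 2 e^{- 2 u}.

f has the shape v'r + vr' for v = - 2 u^{3} - 3 u^{2} - \frac{5 u}{2} - 2 and r = e^{- 2 u} — it is the derivative of the product v*r.
Check: d/du[- 2 u^{3} e^{- 2 u} - 3 u^{2} e^{- 2 u} - \frac{5 u e^{- 2 u}}{2} - 2 e^{- 2 u}] = \frac{\left(8 u^{3} - 2 u + 3\right) e^{- 2 u}}{2} = f(u).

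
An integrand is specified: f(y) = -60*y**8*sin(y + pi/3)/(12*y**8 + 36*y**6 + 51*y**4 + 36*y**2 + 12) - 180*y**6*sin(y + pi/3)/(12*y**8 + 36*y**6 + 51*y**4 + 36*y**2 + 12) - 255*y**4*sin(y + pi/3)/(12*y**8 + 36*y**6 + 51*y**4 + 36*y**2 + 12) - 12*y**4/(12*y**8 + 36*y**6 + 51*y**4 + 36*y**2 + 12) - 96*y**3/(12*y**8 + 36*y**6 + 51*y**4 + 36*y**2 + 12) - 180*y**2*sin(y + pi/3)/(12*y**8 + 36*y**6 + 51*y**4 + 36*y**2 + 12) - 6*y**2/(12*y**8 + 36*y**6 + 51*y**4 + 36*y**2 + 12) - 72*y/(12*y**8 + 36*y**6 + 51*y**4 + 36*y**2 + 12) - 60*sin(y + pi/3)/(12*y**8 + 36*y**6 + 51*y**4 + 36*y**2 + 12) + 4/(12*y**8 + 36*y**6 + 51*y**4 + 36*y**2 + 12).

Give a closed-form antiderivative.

The integrand splits into summands that can be handled one at a time.
Check: d/dy[(30*y**4*cos(y + pi/3) + 45*y**2*cos(y + pi/3) + 2*y + 30*cos(y + pi/3) + 12)/(6*y**4 + 9*y**2 + 6)] = (-60*y**8*sin(y + pi/3) - 180*y**6*sin(y + pi/3) - 255*y**4*sin(y + pi/3) - 12*y**4 - 96*y**3 - 180*y**2*sin(y + pi/3) - 6*y**2 - 72*y - 60*sin(y + pi/3) + 4)/(12*y**8 + 36*y**6 + 51*y**4 + 36*y**2 + 12), which equals f(y).

An antiderivative is F(y) = (30*y**4*cos(y + pi/3) + 45*y**2*cos(y + pi/3) + 2*y + 30*cos(y + pi/3) + 12)/(6*y**4 + 9*y**2 + 6).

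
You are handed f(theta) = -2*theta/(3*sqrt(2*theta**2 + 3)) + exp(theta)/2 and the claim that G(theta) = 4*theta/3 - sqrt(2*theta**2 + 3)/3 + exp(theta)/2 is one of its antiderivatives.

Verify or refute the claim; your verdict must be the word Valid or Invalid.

d/dtheta[G] = (-4*theta + 3*sqrt(2*theta**2 + 3)*exp(theta) + 8*sqrt(2*theta**2 + 3))/(6*sqrt(2*theta**2 + 3))
d/dtheta[G] - f(theta) = 4/3 != 0.

Invalid: d/dtheta[G] - f = 4/3, which is not 0.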